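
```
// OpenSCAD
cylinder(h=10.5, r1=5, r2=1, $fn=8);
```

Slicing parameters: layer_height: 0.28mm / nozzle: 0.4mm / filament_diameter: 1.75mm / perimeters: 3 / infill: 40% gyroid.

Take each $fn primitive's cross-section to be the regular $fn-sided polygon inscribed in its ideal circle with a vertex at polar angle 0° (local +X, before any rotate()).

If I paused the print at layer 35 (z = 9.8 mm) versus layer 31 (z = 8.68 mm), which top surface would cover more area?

layer 31 (z = 8.68 mm)

Layer 35 (z = 9.8): the cone (r1=5→r2=1) has section circumradius 1.267 here — a regular 8-gon (area = (8/2)·1.267²·sin(360°/8) = 4.54 mm²). So its area = 4.54 mm². Layer 31 (z = 8.68): the cone (r1=5→r2=1) has section circumradius 1.693 here — a regular 8-gon (area = (8/2)·1.693²·sin(360°/8) = 8.11 mm²). So its area = 8.11 mm². Layer 31 is larger (8.11 vs 4.54 mm²).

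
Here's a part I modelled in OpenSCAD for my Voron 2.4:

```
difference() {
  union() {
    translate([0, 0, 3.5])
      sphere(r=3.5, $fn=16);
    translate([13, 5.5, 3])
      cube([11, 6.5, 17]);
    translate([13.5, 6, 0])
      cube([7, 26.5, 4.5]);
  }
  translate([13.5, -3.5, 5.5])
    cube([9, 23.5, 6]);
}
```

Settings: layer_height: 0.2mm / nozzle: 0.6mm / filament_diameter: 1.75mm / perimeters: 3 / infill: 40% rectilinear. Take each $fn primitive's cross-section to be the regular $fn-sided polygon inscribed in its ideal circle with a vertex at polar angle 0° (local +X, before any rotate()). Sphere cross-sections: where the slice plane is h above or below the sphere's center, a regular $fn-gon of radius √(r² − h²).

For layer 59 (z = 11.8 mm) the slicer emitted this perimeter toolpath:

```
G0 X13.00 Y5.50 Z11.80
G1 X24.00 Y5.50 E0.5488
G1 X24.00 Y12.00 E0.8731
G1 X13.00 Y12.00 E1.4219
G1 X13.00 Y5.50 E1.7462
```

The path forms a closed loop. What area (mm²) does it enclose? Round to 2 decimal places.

Apply the shoelace formula to the sequence of (X, Y) vertices; enclosed area = 71.50 mm².

71.50 mm²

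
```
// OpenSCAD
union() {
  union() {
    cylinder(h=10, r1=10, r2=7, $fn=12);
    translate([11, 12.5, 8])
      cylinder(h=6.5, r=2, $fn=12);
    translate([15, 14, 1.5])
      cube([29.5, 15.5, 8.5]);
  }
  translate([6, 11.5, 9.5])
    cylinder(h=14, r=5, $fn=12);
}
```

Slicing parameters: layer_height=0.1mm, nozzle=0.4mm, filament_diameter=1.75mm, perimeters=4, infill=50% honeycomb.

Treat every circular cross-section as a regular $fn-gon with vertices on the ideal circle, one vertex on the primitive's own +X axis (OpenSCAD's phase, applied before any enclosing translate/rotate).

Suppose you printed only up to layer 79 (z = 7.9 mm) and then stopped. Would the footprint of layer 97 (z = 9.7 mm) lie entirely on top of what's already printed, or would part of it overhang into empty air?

Compare the two slices. At z = 7.9: the cone contributes a regular 12-gon of circumradius 7.630 (interpolated between r1=10 and r2=7 at t=0.790) (area = (12/2)·7.630²·sin(360°/12) = 174.65 mm²); the cylinder at (11, 12.5) is not intersected at this z (z outside [8, 14.5]); the cube at (15, 14) (footprint 29.5×15.5) is included at this height (area 457.25 mm²); Merging all regions: the 2 present regions are separate (no shared area or edge), so areas and boundary lengths simply add and each stays a separate island — area = 631.90 mm²; the cylinder at (6, 11.5) is not intersected at this z (z outside [9.5, 23.5]); Combining (union): only that combined region is present, so the union is just that shape — area = 631.90 mm². At z = 9.7: the cone contributes a regular 12-gon of circumradius 7.090 (interpolated between r1=10 and r2=7 at t=0.970) (area = (12/2)·7.090²·sin(360°/12) = 150.80 mm²); the r=2 cylinder at (11, 12.5) gives a regular 12-gon of circumradius 2 (constant along its height) (area = (12/2)·2.000²·sin(360°/12) = 12.00 mm²); the cube at (15, 14) (footprint 29.5×15.5) is included at this height (area 457.25 mm²); Taking the union: the 3 present regions are separate (no shared area or edge), so areas and boundary lengths simply add and each stays a separate island — area = 620.05 mm²; the cylinder at (6, 11.5): section is a regular 12-gon, circumradius r=5 (area = (12/2)·5.000²·sin(360°/12) = 75.00 mm²); Merging all regions: the regions partially overlap — summed areas 695.05 mm² minus the doubly-counted overlap 4.72 mm² gives 690.33 mm² — area = 690.33 mm². Checking containment: at z = 9.7 the cross-section extends beyond the z = 7.9 cross-section by about 82.28 mm².

part overhangs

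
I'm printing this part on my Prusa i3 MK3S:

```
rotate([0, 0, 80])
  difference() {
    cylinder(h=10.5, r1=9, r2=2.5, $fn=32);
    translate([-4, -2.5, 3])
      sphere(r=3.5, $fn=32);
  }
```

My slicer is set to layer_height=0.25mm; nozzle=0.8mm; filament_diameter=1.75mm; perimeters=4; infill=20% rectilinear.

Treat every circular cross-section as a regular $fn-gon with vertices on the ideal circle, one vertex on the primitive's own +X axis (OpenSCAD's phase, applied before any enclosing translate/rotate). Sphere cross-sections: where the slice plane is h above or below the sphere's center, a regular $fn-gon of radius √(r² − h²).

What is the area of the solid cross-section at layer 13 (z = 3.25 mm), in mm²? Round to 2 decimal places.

At z = 3.25 mm: the cone contributes a regular 32-gon of circumradius 6.988 (interpolated between r1=9 and r2=2.5 at t=0.310) (area = (32/2)·6.988²·sin(360°/32) = 152.43 mm²); the r=3.5 sphere at (-4, -2.5) slices to a regular 32-gon of circumradius 3.491 (√(r²−h²) with h=0.25 from center) (area = (32/2)·3.491²·sin(360°/32) = 38.04 mm²); After the difference (first − rest): starting from the cone (152.43 mm²), the r=3.5 sphere at (-4, -2.5) partially overlaps it — only the 32.30 mm² overlap (of its 38.04 mm²) is removed, clipping the outline — area = 120.13 mm²; (whole slice rotated 80° about Z — lengths, areas and connectivity unchanged). Overall, the cross-section is a single solid region. Net area = 120.13 mm².

120.13 mm²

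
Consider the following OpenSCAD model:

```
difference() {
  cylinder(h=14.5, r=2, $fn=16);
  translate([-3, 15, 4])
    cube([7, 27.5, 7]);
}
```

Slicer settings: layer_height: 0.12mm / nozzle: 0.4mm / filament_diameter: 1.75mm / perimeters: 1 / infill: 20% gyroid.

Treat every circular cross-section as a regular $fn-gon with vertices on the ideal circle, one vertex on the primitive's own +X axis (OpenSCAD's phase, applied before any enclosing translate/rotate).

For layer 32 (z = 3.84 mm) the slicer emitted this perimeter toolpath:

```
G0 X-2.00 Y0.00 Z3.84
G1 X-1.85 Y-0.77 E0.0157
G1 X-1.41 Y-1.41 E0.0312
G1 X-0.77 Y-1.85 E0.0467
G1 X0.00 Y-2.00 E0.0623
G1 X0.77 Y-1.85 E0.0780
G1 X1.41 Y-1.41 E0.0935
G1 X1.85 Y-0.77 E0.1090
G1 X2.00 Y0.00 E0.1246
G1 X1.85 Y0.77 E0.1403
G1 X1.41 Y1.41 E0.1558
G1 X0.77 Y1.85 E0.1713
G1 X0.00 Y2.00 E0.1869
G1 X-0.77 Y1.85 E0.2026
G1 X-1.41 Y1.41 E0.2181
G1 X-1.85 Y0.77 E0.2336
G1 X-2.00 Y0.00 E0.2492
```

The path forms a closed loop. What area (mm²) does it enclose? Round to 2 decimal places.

12.25 mm²

Apply the shoelace formula to the sequence of (X, Y) vertices; enclosed area = 12.25 mm².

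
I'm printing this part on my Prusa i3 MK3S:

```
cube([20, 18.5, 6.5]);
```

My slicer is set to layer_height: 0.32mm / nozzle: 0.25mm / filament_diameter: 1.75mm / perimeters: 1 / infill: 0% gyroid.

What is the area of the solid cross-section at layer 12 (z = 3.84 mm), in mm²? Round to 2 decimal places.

At z = 3.84 mm: the cube (footprint 20×18.5) is included at this height (area 370.00 mm²). Overall, the cross-section is a single solid region. Net area = 370.00 mm².

370.00 mm²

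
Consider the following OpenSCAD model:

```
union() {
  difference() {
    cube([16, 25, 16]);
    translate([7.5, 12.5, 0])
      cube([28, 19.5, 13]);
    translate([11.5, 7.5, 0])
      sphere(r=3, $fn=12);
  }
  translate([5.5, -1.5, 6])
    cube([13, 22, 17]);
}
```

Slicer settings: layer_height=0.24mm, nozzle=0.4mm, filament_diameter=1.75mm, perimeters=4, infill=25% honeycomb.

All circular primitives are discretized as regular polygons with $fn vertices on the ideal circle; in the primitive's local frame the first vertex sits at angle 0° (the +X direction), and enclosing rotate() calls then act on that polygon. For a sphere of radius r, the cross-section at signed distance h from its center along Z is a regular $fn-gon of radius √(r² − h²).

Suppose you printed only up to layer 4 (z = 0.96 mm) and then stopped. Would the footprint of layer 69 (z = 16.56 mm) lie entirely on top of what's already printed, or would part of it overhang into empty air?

Compare the two slices. At z = 0.96: the cube is present — its section is the full 16×25 rectangle (area 400.00 mm²); the cube at (7.5, 12.5) is present — its section is the full 28×19.5 rectangle (area 546.00 mm²); the sphere at (11.5, 7.5): section is a regular 12-gon, circumradius = √(r²−h²) = √(3²−0.96²) = 2.842 (area = (12/2)·2.842²·sin(360°/12) = 24.24 mm²); Taking the first minus the rest: starting from the 16×25 cube (400.00 mm²), the 28×19.5 cube at (7.5, 12.5) partially overlaps it — only the 106.25 mm² overlap (of its 546.00 mm²) is removed, clipping the outline; the r=3 sphere at (11.5, 7.5) lies wholly inside it (removes its full 24.24 mm² and its 17.66 mm outline becomes a hole wall) — area = 269.51 mm²; the cube at (5.5, -1.5) does not reach this height (z outside [6, 23]); Merging all regions: only the result so far is present, so the union is just that shape — area = 269.51 mm². At z = 16.56: the cube does not reach this height (z outside [0, 16]); the cube at (7.5, 12.5) is not intersected at this z (z outside [0, 13]); the sphere at (11.5, 7.5) does not reach this height (|z−center|=16.560 > r=3); Subtracting the remaining from the first: the first operand is absent here, so nothing remains; the 13×22 cube at (5.5, -1.5) contributes its full rectangle (area 286.00 mm²); Merging all regions: only the 13×22 cube at (5.5, -1.5) is present, so the union is just that shape — area = 286.00 mm². Checking containment: at z = 16.56 the cross-section extends beyond the z = 0.96 cross-section by about 162.99 mm².

part overhangs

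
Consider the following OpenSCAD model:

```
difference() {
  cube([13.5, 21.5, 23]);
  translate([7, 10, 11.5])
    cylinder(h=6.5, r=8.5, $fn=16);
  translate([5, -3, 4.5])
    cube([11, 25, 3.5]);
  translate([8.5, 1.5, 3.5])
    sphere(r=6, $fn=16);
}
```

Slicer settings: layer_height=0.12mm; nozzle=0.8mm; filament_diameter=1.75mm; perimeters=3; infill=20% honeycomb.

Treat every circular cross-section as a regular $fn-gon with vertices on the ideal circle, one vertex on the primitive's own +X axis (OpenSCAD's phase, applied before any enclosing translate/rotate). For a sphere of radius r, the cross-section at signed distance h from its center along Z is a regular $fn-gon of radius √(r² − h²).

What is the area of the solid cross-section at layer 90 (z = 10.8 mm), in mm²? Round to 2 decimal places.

At z = 10.8 mm: the cube is present — its section is the full 13.5×21.5 rectangle (area 290.25 mm²); the cylinder at (7, 10) is not intersected at this z (z outside [11.5, 18]); the cube at (5, -3) does not reach this height (z outside [4.5, 8]); the sphere at (8.5, 1.5) is not intersected at this z (|z−center|=7.300 > r=6); Subtracting the remaining from the first: none of the subtracted shapes is present at this height, so the 13.5×21.5 cube is unchanged — area = 290.25 mm². Overall, the cross-section is a single solid region. Net area = 290.25 mm².

290.25 mm²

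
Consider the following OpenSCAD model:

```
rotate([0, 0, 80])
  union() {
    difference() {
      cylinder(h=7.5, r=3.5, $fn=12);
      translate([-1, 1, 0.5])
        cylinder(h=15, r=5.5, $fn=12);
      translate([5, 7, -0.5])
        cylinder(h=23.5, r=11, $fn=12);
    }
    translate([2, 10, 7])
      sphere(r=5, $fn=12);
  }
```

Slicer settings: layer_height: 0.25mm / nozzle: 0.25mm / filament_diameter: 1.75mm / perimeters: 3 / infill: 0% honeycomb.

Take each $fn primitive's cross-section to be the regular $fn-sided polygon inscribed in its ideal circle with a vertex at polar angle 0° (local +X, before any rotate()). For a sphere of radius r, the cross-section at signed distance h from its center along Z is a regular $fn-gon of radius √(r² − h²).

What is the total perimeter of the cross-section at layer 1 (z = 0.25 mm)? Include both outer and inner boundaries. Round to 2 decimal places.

13.69 mm

At z = 0.25 mm: the cylinder: section is a regular 12-gon, circumradius r=3.5 (perimeter = 2·12·3.500·sin(180°/12) = 21.74 mm); the cylinder at (-1, 1) is not intersected at this z (z outside [0.5, 15.5]); the r=11 cylinder at (5, 7) contributes a regular 12-gon of circumradius 11 (perimeter = 2·12·11.000·sin(180°/12) = 68.33 mm); Taking the first minus the rest: starting from the r=3.5 cylinder, the r=11 cylinder at (5, 7) partially overlaps it — only the 31.30 mm² overlap (of its 363.00 mm²) is removed, clipping the outline — boundary = 13.69 mm; the sphere at (2, 10) does not reach this height (|z−center|=6.750 > r=5); Combining (union): only that combined region is present, so the union is just that shape — boundary = 13.69 mm; (rotated 80° about Z; rotation is an isometry so areas/perimeters/island counts are preserved). Overall, the cross-section is a single solid region. Total boundary length (outer) = 13.69 mm.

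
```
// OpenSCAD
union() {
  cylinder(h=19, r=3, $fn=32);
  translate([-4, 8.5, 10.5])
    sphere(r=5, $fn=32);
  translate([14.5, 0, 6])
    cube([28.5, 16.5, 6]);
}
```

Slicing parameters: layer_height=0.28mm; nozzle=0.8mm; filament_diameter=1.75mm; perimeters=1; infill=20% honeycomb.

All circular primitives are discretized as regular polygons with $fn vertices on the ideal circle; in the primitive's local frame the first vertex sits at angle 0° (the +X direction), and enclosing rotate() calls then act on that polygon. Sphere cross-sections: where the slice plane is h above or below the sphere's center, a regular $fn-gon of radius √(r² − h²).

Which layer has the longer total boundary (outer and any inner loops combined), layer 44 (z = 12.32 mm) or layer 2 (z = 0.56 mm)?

Layer 44 (z = 12.32): the cylinder: section is a regular 32-gon, circumradius r=3 (perimeter = 2·32·3.000·sin(180°/32) = 18.82 mm); the r=5 sphere at (-4, 8.5) contributes a regular 32-gon of circumradius √(5²−1.82²) = 4.657 (perimeter = 2·32·4.657·sin(180°/32) = 29.21 mm); the cube at (14.5, 0) is not intersected at this z (z outside [6, 12]); Taking the union: the 2 present regions are separate (no shared area or edge), so areas and boundary lengths simply add and each stays a separate island — boundary = 48.03 mm. So its perimeter = 48.03 mm. Layer 2 (z = 0.56): the r=3 cylinder gives a regular 32-gon of circumradius 3 (constant along its height) (perimeter = 2·32·3.000·sin(180°/32) = 18.82 mm); the sphere at (-4, 8.5) is not intersected at this z (|z−center|=9.940 > r=5); the cube at (14.5, 0) is not intersected at this z (z outside [6, 12]); Combining (union): only the r=3 cylinder is present, so the union is just that shape — boundary = 18.82 mm. So its perimeter = 18.82 mm. Layer 44 is larger (48.03 vs 18.82 mm).

layer 44 (z = 12.32 mm)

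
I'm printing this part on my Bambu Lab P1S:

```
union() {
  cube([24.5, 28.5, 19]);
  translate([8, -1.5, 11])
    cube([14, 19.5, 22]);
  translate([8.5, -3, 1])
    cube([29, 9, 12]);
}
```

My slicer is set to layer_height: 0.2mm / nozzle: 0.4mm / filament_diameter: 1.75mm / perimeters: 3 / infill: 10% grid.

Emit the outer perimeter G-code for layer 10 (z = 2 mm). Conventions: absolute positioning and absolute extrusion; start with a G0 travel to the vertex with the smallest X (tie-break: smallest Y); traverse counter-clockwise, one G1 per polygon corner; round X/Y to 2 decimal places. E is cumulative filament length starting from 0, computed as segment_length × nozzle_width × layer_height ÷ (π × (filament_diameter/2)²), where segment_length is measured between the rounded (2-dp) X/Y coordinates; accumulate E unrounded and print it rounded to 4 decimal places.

At z = 2 mm: the 24.5×28.5 cube contributes its full rectangle; the cube at (8, -1.5) is absent (z outside [11, 33]); the 29×9 cube at (8.5, -3) contributes its full rectangle; Merging all regions: the regions partially overlap (shared area 96.00 mm²), so overlapping operands fuse into one piece — 1 connected region. The outline is a single polygon with 8 vertices. Extrusion per mm of travel: 0.4 × 0.2 / (π × 0.875²) = 0.033260. Accumulating E over each segment gives final E = 4.5899.

G0 X0.00 Y0.00 Z2.00
G1 X8.50 Y0.00 E0.2827
G1 X8.50 Y-3.00 E0.3825
G1 X37.50 Y-3.00 E1.3470
G1 X37.50 Y6.00 E1.6464
G1 X24.50 Y6.00 E2.0788
G1 X24.50 Y28.50 E2.8271
G1 X0.00 Y28.50 E3.6420
G1 X0.00 Y0.00 E4.5899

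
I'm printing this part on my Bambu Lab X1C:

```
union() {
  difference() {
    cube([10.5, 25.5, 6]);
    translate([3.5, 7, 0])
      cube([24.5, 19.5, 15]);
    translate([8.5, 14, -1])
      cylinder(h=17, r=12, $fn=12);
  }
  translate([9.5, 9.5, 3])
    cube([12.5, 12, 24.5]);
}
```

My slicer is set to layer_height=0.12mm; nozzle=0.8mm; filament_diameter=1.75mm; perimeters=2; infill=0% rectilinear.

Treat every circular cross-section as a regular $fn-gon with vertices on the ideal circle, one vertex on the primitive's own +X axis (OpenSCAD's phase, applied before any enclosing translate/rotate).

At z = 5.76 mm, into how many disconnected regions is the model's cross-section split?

3

At z = 5.76 mm: the cube (footprint 10.5×25.5) is included at this height; the cube at (3.5, 7) (footprint 24.5×19.5) is included at this height; the cylinder at (8.5, 14): section is a regular 12-gon, circumradius r=12; Taking the first minus the rest: starting from the 10.5×25.5 cube, the 24.5×19.5 cube at (3.5, 7) partially overlaps it — only the 129.50 mm² overlap (of its 477.75 mm²) is removed, clipping the outline; the r=12 cylinder at (8.5, 14) partially overlaps it — only the 97.88 mm² overlap (of its 432.00 mm²) is removed, clipping the outline — 2 connected regions; the cube at (9.5, 9.5) (footprint 12.5×12) is included at this height; Combining (union): the 2 present regions are separate (no shared area or edge), so areas and boundary lengths simply add and each stays a separate island — 3 connected regions. The result has 3 disconnected regions.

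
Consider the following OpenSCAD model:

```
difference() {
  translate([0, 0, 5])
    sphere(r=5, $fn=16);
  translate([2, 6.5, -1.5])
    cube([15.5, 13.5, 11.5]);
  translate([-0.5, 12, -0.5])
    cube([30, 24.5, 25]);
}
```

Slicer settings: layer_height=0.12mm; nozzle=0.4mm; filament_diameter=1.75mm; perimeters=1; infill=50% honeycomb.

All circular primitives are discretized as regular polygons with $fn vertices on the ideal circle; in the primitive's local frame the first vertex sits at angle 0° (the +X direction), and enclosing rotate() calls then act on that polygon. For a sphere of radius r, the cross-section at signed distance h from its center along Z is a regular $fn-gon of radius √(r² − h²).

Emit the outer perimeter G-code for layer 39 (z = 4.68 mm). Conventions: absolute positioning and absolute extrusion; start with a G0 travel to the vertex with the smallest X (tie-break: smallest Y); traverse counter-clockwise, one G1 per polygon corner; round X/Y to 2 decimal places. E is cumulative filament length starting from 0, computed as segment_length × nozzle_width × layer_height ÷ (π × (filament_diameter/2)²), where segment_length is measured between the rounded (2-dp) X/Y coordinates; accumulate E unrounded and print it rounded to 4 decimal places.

At z = 4.68 mm: the sphere: section is a regular 16-gon, circumradius = √(r²−h²) = √(5²−0.32²) = 4.990; the 15.5×13.5 cube at (2, 6.5) contributes its full rectangle; the cube at (-0.5, 12) (footprint 30×24.5) is included at this height; Subtracting the remaining from the first: starting from the r=5 sphere, the 15.5×13.5 cube at (2, 6.5) misses the remaining region (no effect); the 30×24.5 cube at (-0.5, 12) misses the remaining region (no effect) — 1 connected region. The outline is a single polygon with 16 vertices. Extrusion per mm of travel: 0.4 × 0.12 / (π × 0.875²) = 0.019956. Accumulating E over each segment gives final E = 0.6217.

G0 X-4.99 Y0.00 Z4.68
G1 X-4.61 Y-1.91 E0.0389
G1 X-3.53 Y-3.53 E0.0777
G1 X-1.91 Y-4.61 E0.1166
G1 X0.00 Y-4.99 E0.1554
G1 X1.91 Y-4.61 E0.1943
G1 X3.53 Y-3.53 E0.2332
G1 X4.61 Y-1.91 E0.2720
G1 X4.99 Y0.00 E0.3109
G1 X4.61 Y1.91 E0.3497
G1 X3.53 Y3.53 E0.3886
G1 X1.91 Y4.61 E0.4274
G1 X0.00 Y4.99 E0.4663
G1 X-1.91 Y4.61 E0.5052
G1 X-3.53 Y3.53 E0.5440
G1 X-4.61 Y1.91 E0.5829
G1 X-4.99 Y0.00 E0.6217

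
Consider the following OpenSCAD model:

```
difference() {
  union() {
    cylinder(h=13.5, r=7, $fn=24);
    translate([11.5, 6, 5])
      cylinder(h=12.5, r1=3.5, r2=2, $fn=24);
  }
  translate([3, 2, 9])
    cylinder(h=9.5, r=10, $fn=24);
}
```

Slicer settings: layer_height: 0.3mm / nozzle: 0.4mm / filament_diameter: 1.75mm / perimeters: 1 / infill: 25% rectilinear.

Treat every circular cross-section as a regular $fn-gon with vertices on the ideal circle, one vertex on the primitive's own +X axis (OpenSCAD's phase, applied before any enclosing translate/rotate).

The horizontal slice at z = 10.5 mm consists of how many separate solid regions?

2

At z = 10.5 mm: the r=7 cylinder contributes a regular 24-gon of circumradius 7; the cone at (11.5, 6): at t=0.440 of its height the radius interpolates to r₁+(r₂−r₁)t = 2.840, giving a regular 24-gon of that circumradius; Taking the union: the 2 present regions are separate (no shared area or edge), so areas and boundary lengths simply add and each stays a separate island — 2 connected regions; the cylinder at (3, 2): section is a regular 24-gon, circumradius r=10; After the difference (first − rest): starting from the result so far, the r=10 cylinder at (3, 2) partially overlaps it — only the 162.96 mm² overlap (of its 310.58 mm²) is removed, clipping the outline — 2 connected regions. The result has 2 disconnected regions.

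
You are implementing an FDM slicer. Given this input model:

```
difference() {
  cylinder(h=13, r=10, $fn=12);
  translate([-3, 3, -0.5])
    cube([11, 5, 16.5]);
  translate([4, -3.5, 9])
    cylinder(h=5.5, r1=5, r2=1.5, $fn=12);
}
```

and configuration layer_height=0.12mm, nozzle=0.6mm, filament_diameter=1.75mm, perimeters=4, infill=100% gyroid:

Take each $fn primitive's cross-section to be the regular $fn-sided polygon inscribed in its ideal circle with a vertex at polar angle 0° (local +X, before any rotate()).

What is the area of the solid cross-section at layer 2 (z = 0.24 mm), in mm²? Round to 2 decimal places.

At z = 0.24 mm: the cylinder: section is a regular 12-gon, circumradius r=10 (area = (12/2)·10.000²·sin(360°/12) = 300.00 mm²); the 11×5 cube at (-3, 3) contributes its full rectangle (area 55.00 mm²); the cone at (4, -3.5) does not reach this height (z outside [9, 14.5]); Subtracting the remaining from the first: starting from the r=10 cylinder (300.00 mm²), the 11×5 cube at (-3, 3) partially overlaps it — only the 52.26 mm² overlap (of its 55.00 mm²) is removed, clipping the outline — area = 247.74 mm². Overall, the cross-section is a single solid region. Net area = 247.74 mm².

247.74 mm²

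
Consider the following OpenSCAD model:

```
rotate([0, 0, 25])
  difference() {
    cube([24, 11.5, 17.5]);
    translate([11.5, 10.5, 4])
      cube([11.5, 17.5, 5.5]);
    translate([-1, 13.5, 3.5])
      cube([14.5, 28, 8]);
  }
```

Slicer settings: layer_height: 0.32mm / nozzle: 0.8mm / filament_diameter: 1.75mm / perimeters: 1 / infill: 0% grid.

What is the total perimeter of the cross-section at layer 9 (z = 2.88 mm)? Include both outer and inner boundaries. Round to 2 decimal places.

71.00 mm

At z = 2.88 mm: the cube (footprint 24×11.5) is included at this height (perimeter 71.00 mm); the cube at (11.5, 10.5) does not reach this height (z outside [4, 9.5]); the cube at (-1, 13.5) is absent (z outside [3.5, 11.5]); Subtracting the remaining from the first: none of the subtracted shapes is present at this height, so the 24×11.5 cube is unchanged — boundary = 71.00 mm; (whole slice rotated 25° about Z — lengths, areas and connectivity unchanged). Overall, the cross-section is a single solid region. Total boundary length (outer) = 71.00 mm.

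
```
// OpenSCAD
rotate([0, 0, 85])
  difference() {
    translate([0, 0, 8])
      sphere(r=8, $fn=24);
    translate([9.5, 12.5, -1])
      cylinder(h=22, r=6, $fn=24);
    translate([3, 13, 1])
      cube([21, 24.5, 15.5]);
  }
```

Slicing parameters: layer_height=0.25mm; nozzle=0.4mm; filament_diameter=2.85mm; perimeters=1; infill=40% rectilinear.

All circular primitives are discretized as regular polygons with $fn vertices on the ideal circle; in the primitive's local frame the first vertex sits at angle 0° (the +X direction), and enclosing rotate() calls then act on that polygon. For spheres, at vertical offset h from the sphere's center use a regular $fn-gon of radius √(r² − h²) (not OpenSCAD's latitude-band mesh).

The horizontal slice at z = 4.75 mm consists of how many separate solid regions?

1

At z = 4.75 mm: the r=8 sphere contributes a regular 24-gon of circumradius √(8²−3.25²) = 7.310; the cylinder at (9.5, 12.5): section is a regular 24-gon, circumradius r=6; the cube at (3, 13) is present — its section is the full 21×24.5 rectangle; After the difference (first − rest): starting from the r=8 sphere, the r=6 cylinder at (9.5, 12.5) misses the remaining region (no effect); the 21×24.5 cube at (3, 13) misses the remaining region (no effect) — 1 connected region; (rotated 85° about Z; rotation is an isometry so areas/perimeters/island counts are preserved). The result has 1 disconnected region.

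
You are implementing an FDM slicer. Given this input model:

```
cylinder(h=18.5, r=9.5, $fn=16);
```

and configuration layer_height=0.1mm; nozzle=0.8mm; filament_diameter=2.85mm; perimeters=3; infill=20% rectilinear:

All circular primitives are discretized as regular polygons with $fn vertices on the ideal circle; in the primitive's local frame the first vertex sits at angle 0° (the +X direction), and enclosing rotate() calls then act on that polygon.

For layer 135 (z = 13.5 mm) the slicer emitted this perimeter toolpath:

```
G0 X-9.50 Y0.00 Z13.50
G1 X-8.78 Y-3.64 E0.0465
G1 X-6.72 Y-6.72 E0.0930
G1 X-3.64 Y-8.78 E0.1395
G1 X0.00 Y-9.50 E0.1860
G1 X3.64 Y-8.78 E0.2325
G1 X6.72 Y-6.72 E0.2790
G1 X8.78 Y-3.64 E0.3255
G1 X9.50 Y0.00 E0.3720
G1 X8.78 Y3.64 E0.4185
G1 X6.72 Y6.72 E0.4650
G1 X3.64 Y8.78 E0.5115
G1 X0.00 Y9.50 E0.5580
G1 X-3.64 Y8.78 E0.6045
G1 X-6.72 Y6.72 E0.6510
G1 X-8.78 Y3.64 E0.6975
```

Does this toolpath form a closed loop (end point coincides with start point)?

Start point (G0): (-9.50, 0.00). End point (last G1): the path does not return to the start — open.

no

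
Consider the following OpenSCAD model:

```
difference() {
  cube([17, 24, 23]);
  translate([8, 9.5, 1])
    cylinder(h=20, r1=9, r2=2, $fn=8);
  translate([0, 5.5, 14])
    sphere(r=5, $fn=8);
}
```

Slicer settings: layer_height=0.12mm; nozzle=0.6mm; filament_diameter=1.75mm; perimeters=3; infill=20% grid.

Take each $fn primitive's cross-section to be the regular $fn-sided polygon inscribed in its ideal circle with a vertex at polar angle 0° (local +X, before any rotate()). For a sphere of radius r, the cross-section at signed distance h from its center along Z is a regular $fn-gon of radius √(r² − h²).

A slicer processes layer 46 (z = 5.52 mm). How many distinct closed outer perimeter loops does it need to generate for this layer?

1

At z = 5.52 mm: the cube is present — its section is the full 17×24 rectangle; the cone at (8, 9.5) contributes a regular 8-gon of circumradius 7.418 (interpolated between r1=9 and r2=2 at t=0.226); the sphere at (0, 5.5) is not intersected at this z (|z−center|=8.480 > r=5); After the difference (first − rest): starting from the 17×24 cube, the cone at (8, 9.5) lies wholly inside it (removes its full 155.64 mm² and its 45.42 mm outline becomes a hole wall) — 1 connected region with 1 hole. The result has 1 disconnected region.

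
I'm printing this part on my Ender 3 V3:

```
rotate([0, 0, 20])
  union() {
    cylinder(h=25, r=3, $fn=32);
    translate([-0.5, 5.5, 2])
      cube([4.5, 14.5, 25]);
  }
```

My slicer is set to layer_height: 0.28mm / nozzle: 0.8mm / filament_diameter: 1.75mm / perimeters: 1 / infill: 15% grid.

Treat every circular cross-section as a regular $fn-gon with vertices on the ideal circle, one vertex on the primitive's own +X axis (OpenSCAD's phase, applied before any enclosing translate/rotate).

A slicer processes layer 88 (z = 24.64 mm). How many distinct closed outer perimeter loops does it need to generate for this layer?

At z = 24.64 mm: the cylinder: section is a regular 32-gon, circumradius r=3; the cube at (-0.5, 5.5) (footprint 4.5×14.5) is included at this height; Taking the union: the 2 present regions are separate (no shared area or edge), so areas and boundary lengths simply add and each stays a separate island — 2 connected regions; (whole slice rotated 20° about Z — lengths, areas and connectivity unchanged). The result has 2 disconnected regions.

2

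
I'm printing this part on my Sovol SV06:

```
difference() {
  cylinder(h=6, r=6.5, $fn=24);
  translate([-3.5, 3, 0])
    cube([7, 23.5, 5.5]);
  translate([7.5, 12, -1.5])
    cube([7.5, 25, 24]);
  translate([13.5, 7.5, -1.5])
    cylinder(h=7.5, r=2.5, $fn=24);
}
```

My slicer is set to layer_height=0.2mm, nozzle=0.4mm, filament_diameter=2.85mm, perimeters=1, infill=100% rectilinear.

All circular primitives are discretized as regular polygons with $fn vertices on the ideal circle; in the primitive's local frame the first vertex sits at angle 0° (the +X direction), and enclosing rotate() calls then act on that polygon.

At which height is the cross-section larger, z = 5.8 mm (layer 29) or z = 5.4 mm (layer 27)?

Layer 29 (z = 5.8): the r=6.5 cylinder contributes a regular 24-gon of circumradius 6.5 (area = (24/2)·6.500²·sin(360°/24) = 131.22 mm²); the cube at (-3.5, 3) is not intersected at this z (z outside [0, 5.5]); the 7.5×25 cube at (7.5, 12) contributes its full rectangle (area 187.50 mm²); the r=2.5 cylinder at (13.5, 7.5) gives a regular 24-gon of circumradius 2.5 (constant along its height) (area = (24/2)·2.500²·sin(360°/24) = 19.41 mm²); After the difference (first − rest): starting from the r=6.5 cylinder (131.22 mm²), the 7.5×25 cube at (7.5, 12) misses the remaining region (no effect); the r=2.5 cylinder at (13.5, 7.5) misses the remaining region (no effect) — area = 131.22 mm². So its area = 131.22 mm². Layer 27 (z = 5.4): the r=6.5 cylinder contributes a regular 24-gon of circumradius 6.5 (area = (24/2)·6.500²·sin(360°/24) = 131.22 mm²); the cube at (-3.5, 3) (footprint 7×23.5) is included at this height (area 164.50 mm²); the cube at (7.5, 12) is present — its section is the full 7.5×25 rectangle (area 187.50 mm²); the cylinder at (13.5, 7.5): section is a regular 24-gon, circumradius r=2.5 (area = (24/2)·2.500²·sin(360°/24) = 19.41 mm²); Taking the first minus the rest: starting from the r=6.5 cylinder (131.22 mm²), the 7×23.5 cube at (-3.5, 3) partially overlaps it — only the 21.93 mm² overlap (of its 164.50 mm²) is removed, clipping the outline; the 7.5×25 cube at (7.5, 12) misses the remaining region (no effect); the r=2.5 cylinder at (13.5, 7.5) misses the remaining region (no effect) — area = 109.29 mm². So its area = 109.29 mm². Layer 29 is larger (131.22 vs 109.29 mm²).

layer 29 (z = 5.8 mm)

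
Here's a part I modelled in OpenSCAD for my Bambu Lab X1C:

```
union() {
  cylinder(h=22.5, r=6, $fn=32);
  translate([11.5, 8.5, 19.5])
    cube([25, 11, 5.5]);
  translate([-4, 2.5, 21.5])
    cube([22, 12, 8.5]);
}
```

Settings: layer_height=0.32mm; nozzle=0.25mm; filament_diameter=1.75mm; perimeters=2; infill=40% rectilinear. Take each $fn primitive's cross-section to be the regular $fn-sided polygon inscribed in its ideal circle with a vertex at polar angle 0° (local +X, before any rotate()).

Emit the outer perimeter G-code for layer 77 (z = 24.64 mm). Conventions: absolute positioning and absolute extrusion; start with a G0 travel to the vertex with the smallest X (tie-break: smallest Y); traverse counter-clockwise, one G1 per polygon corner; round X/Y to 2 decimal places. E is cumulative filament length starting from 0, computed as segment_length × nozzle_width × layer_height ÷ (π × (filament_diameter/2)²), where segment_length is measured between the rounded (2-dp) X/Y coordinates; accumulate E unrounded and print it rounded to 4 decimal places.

G0 X-4.00 Y2.50 Z24.64
G1 X18.00 Y2.50 E0.7317
G1 X18.00 Y8.50 E0.9313
G1 X36.50 Y8.50 E1.5466
G1 X36.50 Y19.50 E1.9125
G1 X11.50 Y19.50 E2.7440
G1 X11.50 Y14.50 E2.9103
G1 X-4.00 Y14.50 E3.4258
G1 X-4.00 Y2.50 E3.8249

At z = 24.64 mm: the cylinder does not reach this height (z outside [0, 22.5]); the cube at (11.5, 8.5) (footprint 25×11) is included at this height; the cube at (-4, 2.5) (footprint 22×12) is included at this height; Merging all regions: the regions partially overlap (shared area 39.00 mm²), so overlapping operands fuse into one piece — 1 connected region. The outline is a single polygon with 8 vertices. Extrusion per mm of travel: 0.25 × 0.32 / (π × 0.875²) = 0.033260. Accumulating E over each segment gives final E = 3.8249.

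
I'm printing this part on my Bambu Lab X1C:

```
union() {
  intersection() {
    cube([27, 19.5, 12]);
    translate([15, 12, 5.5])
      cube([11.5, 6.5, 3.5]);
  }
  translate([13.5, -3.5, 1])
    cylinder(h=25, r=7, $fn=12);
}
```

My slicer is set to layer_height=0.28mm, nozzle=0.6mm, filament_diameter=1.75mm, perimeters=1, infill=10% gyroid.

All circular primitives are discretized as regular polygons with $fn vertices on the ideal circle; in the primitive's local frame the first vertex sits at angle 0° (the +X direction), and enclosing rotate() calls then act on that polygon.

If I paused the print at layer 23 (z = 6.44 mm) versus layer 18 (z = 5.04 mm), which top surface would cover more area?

layer 23 (z = 6.44 mm)

Layer 23 (z = 6.44): the cube (footprint 27×19.5) is included at this height (area 526.50 mm²); the cube at (15, 12) (footprint 11.5×6.5) is included at this height (area 74.75 mm²); Keeping only the common overlap: the 11.5×6.5 cube at (15, 12) lies inside the 27×19.5 cube, so the common part is the 11.5×6.5 cube at (15, 12) itself — area = 74.75 mm²; the r=7 cylinder at (13.5, -3.5) contributes a regular 12-gon of circumradius 7 (area = (12/2)·7.000²·sin(360°/12) = 147.00 mm²); Combining (union): the 2 present regions are separate (no shared area or edge), so areas and boundary lengths simply add and each stays a separate island — area = 221.75 mm². So its area = 221.75 mm². Layer 18 (z = 5.04): the cube (footprint 27×19.5) is included at this height (area 526.50 mm²); the cube at (15, 12) is not intersected at this z (z outside [5.5, 9]); After intersecting: at least one operand is absent at this height, so nothing remains; the cylinder at (13.5, -3.5): section is a regular 12-gon, circumradius r=7 (area = (12/2)·7.000²·sin(360°/12) = 147.00 mm²); Combining (union): only the r=7 cylinder at (13.5, -3.5) is present, so the union is just that shape — area = 147.00 mm². So its area = 147.00 mm². Layer 23 is larger (221.75 vs 147.00 mm²).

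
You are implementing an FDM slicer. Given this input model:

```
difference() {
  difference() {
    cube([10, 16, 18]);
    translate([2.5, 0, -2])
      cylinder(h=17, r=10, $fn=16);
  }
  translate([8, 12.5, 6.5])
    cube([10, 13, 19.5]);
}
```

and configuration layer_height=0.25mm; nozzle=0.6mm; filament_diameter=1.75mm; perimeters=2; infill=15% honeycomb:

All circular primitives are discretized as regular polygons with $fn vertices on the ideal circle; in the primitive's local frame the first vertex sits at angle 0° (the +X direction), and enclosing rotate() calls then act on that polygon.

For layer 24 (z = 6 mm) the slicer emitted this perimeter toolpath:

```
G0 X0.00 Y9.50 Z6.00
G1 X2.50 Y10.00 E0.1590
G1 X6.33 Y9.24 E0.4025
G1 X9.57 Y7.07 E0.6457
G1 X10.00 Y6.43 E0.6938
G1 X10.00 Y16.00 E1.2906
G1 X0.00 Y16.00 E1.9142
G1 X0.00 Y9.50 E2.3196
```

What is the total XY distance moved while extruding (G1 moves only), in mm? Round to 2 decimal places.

37.19 mm

Sum the Euclidean lengths of each G1 segment: total = 37.19 mm.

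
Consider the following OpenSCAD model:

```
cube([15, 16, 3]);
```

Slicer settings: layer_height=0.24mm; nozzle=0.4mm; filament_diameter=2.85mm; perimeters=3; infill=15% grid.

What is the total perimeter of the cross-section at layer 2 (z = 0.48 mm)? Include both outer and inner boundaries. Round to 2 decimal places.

62.00 mm

At z = 0.48 mm: the cube is present — its section is the full 15×16 rectangle (perimeter 62.00 mm). Overall, the cross-section is a single solid region. Total boundary length (outer) = 62.00 mm.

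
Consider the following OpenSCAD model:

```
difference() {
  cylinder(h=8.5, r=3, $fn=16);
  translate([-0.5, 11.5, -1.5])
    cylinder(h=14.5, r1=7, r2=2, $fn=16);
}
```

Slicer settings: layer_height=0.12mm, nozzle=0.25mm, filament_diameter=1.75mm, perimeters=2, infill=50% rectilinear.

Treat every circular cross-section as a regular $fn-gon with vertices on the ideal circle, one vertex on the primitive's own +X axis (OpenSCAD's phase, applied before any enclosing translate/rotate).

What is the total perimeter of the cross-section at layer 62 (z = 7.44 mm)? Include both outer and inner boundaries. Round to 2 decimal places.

At z = 7.44 mm: the r=3 cylinder contributes a regular 16-gon of circumradius 3 (perimeter = 2·16·3.000·sin(180°/16) = 18.73 mm); the cone at (-0.5, 11.5) (r1=7→r2=2) has section circumradius 3.917 here — a regular 16-gon (perimeter = 2·16·3.917·sin(180°/16) = 24.45 mm); Taking the first minus the rest: starting from the r=3 cylinder, the cone at (-0.5, 11.5) misses the remaining region (no effect) — boundary = 18.73 mm. Overall, the cross-section is a single solid region. Total boundary length (outer) = 18.73 mm.

18.73 mm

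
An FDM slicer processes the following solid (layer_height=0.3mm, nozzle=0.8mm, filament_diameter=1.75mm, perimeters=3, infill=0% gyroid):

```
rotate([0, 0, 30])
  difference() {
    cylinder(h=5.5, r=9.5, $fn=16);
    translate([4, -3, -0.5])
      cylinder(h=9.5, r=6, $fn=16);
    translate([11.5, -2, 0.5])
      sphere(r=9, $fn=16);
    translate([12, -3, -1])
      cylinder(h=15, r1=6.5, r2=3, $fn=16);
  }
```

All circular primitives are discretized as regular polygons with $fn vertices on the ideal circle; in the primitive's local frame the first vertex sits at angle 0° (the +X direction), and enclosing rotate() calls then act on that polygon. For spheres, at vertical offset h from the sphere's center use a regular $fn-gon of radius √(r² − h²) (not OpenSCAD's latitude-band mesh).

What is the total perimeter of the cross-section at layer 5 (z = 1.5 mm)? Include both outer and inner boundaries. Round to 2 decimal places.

64.02 mm

At z = 1.5 mm: the cylinder: section is a regular 16-gon, circumradius r=9.5 (perimeter = 2·16·9.500·sin(180°/16) = 59.31 mm); the cylinder at (4, -3): section is a regular 16-gon, circumradius r=6 (perimeter = 2·16·6.000·sin(180°/16) = 37.46 mm); the sphere at (11.5, -2): section is a regular 16-gon, circumradius = √(r²−h²) = √(9²−1²) = 8.944 (perimeter = 2·16·8.944·sin(180°/16) = 55.84 mm); the cone at (12, -3) contributes a regular 16-gon of circumradius 5.917 (interpolated between r1=6.5 and r2=3 at t=0.167) (perimeter = 2·16·5.917·sin(180°/16) = 36.94 mm); Taking the first minus the rest: starting from the r=9.5 cylinder, the r=6 cylinder at (4, -3) partially overlaps it — only the 98.12 mm² overlap (of its 110.21 mm²) is removed, clipping the outline; the r=9 sphere at (11.5, -2) partially overlaps it — only the 12.65 mm² overlap (of its 244.92 mm²) is removed, clipping the outline; the cone at (12, -3) misses the remaining region (no effect) — boundary = 64.02 mm; (whole slice rotated 30° about Z — lengths, areas and connectivity unchanged). Overall, the cross-section is a single solid region. Total boundary length (outer) = 64.02 mm.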